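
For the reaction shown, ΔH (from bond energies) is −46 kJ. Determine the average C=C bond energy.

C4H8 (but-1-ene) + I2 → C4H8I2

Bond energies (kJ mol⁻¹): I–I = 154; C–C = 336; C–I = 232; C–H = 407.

Let D be the C=C bond energy.
Σ(broken) = 2×336 + 8×407 + 1×D + 1×154 = 4082 + D
Σ(formed) = 3×336 + 8×407 + 2×232 = 4728
ΔH = Σ(broken) − Σ(formed) = (4082 + D) − (4728) = −646 + D
Setting this equal to −46 kJ gives D = 600 kJ/mol.

D(C=C) ≈ 600 kJ/mol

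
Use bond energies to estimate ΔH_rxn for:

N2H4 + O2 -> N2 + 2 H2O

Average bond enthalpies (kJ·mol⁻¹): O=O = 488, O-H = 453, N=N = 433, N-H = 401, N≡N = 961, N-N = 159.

ΔH ≈ −522 kJ

Bonds broken (reactants):
  N-H: 4 × 401 = 1604
  N-N: 1 × 159 = 159
  O=O: 1 × 488 = 488
  Σ(broken) = 2251 kJ
Bonds formed (products):
  N≡N: 1 × 961 = 961
  O-H: 4 × 453 = 1812
  Σ(formed) = 2773 kJ
ΔH = Σ(broken) − Σ(formed) = 2251 − 2773 = −522 kJ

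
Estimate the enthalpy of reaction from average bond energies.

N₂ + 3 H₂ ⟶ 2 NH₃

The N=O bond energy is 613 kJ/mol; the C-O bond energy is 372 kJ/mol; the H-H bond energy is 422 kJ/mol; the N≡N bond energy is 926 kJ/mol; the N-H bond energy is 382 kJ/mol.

ΔH ≈ −100 kJ

Bonds broken (reactants):
  H-H: 3 × 422 = 1266
  N≡N: 1 × 926 = 926
  Σ(broken) = 2192 kJ
Bonds formed (products):
  N-H: 6 × 382 = 2292
  Σ(formed) = 2292 kJ
ΔH = Σ(broken) − Σ(formed) = 2192 − 2292 = −100 kJ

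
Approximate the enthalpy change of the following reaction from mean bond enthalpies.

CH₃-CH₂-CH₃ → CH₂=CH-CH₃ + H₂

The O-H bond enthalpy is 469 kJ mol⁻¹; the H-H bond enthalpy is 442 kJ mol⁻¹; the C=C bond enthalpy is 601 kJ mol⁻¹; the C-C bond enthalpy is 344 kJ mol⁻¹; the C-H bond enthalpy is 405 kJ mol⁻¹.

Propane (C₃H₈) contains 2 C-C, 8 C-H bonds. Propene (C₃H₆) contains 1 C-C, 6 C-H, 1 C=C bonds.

ΔH ≈ +111 kJ

Bonds broken (reactants):
  C-C: 2 × 344 = 688
  C-H: 8 × 405 = 3240
  Σ(broken) = 3928 kJ
Bonds formed (products):
  C-C: 1 × 344 = 344
  C-H: 6 × 405 = 2430
  C=C: 1 × 601 = 601
  H-H: 1 × 442 = 442
  Σ(formed) = 3817 kJ
ΔH = Σ(broken) − Σ(formed) = 3928 − 3817 = +111 kJ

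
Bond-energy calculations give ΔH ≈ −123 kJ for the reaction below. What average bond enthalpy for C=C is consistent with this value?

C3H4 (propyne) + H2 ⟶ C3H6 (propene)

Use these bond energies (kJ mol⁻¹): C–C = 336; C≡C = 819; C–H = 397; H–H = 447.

Let D be the C=C bond energy.
Σ(broken) = 1×819 + 1×336 + 4×397 + 1×447 = 3190
Σ(formed) = 1×336 + 6×397 + 1×D = 2718 + D
ΔH = Σ(broken) − Σ(formed) = (3190) − (2718 + D) = +472 − D
Setting this equal to −123 kJ gives D = 595 kJ/mol.

D(C=C) ≈ 595 kJ/mol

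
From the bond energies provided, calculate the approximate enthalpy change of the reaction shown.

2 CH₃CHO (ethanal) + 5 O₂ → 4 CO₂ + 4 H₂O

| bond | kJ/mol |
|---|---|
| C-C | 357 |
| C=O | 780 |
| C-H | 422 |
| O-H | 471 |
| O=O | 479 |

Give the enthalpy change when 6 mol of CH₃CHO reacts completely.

Bonds broken (reactants):
  C-C: 2 × 357 = 714
  C-H: 8 × 422 = 3376
  C=O: 2 × 780 = 1560
  O=O: 5 × 479 = 2395
  Σ(broken) = 8045 kJ
Bonds formed (products):
  C=O: 8 × 780 = 6240
  O-H: 8 × 471 = 3768
  Σ(formed) = 10008 kJ
ΔH = Σ(broken) − Σ(formed) = 8045 − 10008 = −1963 kJ
For 3× the reaction as written: 3 × (−1963) = −5889 kJ

ΔH = −5889 kJ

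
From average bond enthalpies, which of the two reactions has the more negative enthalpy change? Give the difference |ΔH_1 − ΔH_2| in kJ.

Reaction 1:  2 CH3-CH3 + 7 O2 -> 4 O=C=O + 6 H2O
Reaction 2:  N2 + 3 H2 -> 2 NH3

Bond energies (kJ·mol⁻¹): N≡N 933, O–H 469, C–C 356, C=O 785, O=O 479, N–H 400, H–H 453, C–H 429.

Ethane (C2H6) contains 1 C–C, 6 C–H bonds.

Reaction 1, by 2587 kJ

Reaction 1:
  Bonds broken (reactants):
    C–C: 2 × 356 = 712
    C–H: 12 × 429 = 5148
    O=O: 7 × 479 = 3353
    Σ(broken) = 9213 kJ
  Bonds formed (products):
    C=O: 8 × 785 = 6280
    O–H: 12 × 469 = 5628
    Σ(formed) = 11908 kJ
  ΔH_1 = 9213 − 11908 = −2695 kJ
Reaction 2:
  Bonds broken (reactants):
    H–H: 3 × 453 = 1359
    N≡N: 1 × 933 = 933
    Σ(broken) = 2292 kJ
  Bonds formed (products):
    N–H: 6 × 400 = 2400
    Σ(formed) = 2400 kJ
  ΔH_2 = 2292 − 2400 = −108 kJ
ΔH_1 − ΔH_2 = −2587 kJ, so reaction 1 has the more negative ΔH; |ΔH_1 − ΔH_2| = 2587 kJ.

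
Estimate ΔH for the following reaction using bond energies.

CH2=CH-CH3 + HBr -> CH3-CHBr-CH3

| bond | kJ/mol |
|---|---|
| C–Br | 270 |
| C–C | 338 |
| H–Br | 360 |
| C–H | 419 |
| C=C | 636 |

ΔH ≈ −31 kJ

Bonds broken (reactants):
  C–C: 1 × 338 = 338
  C–H: 6 × 419 = 2514
  C=C: 1 × 636 = 636
  H–Br: 1 × 360 = 360
  Σ(broken) = 3848 kJ
Bonds formed (products):
  C–Br: 1 × 270 = 270
  C–C: 2 × 338 = 676
  C–H: 7 × 419 = 2933
  Σ(formed) = 3879 kJ
ΔH = Σ(broken) − Σ(formed) = 3848 − 3879 = −31 kJ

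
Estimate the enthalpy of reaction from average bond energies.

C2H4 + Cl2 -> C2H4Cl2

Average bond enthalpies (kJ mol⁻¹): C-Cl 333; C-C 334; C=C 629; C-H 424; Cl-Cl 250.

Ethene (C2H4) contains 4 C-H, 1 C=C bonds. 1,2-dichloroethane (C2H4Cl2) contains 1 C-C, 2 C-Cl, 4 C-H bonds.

Bonds broken (reactants):
  C-H: 4 × 424 = 1696
  C=C: 1 × 629 = 629
  Cl-Cl: 1 × 250 = 250
  Σ(broken) = 2575 kJ
Bonds formed (products):
  C-C: 1 × 334 = 334
  C-Cl: 2 × 333 = 666
  C-H: 4 × 424 = 1696
  Σ(formed) = 2696 kJ
ΔH = Σ(broken) − Σ(formed) = 2575 − 2696 = −121 kJ

ΔH ≈ −121 kJ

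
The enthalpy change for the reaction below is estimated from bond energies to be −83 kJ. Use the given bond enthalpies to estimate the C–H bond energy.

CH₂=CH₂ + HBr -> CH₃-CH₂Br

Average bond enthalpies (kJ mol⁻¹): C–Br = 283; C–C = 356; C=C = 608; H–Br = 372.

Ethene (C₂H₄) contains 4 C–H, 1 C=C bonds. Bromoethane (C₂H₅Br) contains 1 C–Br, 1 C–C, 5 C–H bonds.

D(C–H) ≈ 424 kJ/mol

Let D be the C–H bond energy.
Σ(broken) = 4×D + 1×608 + 1×372 = 980 + 4D
Σ(formed) = 1×283 + 1×356 + 5×D = 639 + 5D
ΔH = Σ(broken) − Σ(formed) = (980 + 4D) − (639 + 5D) = +341 − D
Setting this equal to −83 kJ gives D = 424 kJ/mol.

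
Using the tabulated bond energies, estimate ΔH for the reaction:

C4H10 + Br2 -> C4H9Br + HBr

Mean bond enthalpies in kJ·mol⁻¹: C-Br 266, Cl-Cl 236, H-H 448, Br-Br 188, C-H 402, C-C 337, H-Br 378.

Bonds broken (reactants):
  Br-Br: 1 × 188 = 188
  C-C: 3 × 337 = 1011
  C-H: 10 × 402 = 4020
  Σ(broken) = 5219 kJ
Bonds formed (products):
  C-Br: 1 × 266 = 266
  C-C: 3 × 337 = 1011
  C-H: 9 × 402 = 3618
  H-Br: 1 × 378 = 378
  Σ(formed) = 5273 kJ
ΔH = Σ(broken) − Σ(formed) = 5219 − 5273 = −54 kJ

ΔH ≈ −54 kJ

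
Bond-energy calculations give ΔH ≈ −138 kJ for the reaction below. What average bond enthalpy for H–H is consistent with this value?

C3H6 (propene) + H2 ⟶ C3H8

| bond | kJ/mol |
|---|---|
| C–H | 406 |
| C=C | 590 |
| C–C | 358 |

Let D be the H–H bond energy.
Σ(broken) = 1×358 + 6×406 + 1×590 + 1×D = 3384 + D
Σ(formed) = 2×358 + 8×406 = 3964
ΔH = Σ(broken) − Σ(formed) = (3384 + D) − (3964) = −580 + D
Setting this equal to −138 kJ gives D = 442 kJ/mol.

D(H–H) ≈ 442 kJ/mol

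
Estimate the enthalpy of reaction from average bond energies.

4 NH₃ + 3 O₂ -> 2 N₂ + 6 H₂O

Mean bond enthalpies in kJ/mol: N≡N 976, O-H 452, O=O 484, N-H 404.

Bonds broken (reactants):
  N-H: 12 × 404 = 4848
  O=O: 3 × 484 = 1452
  Σ(broken) = 6300 kJ
Bonds formed (products):
  N≡N: 2 × 976 = 1952
  O-H: 12 × 452 = 5424
  Σ(formed) = 7376 kJ
ΔH = Σ(broken) − Σ(formed) = 6300 − 7376 = −1076 kJ

ΔH ≈ −1076 kJ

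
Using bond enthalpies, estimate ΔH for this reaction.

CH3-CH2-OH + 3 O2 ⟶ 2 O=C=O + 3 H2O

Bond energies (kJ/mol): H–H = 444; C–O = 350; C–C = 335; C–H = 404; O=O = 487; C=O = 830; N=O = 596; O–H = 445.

Bonds broken (reactants):
  C–C: 1 × 335 = 335
  C–H: 5 × 404 = 2020
  C–O: 1 × 350 = 350
  O–H: 1 × 445 = 445
  O=O: 3 × 487 = 1461
  Σ(broken) = 4611 kJ
Bonds formed (products):
  C=O: 4 × 830 = 3320
  O–H: 6 × 445 = 2670
  Σ(formed) = 5990 kJ
ΔH = Σ(broken) − Σ(formed) = 4611 − 5990 = −1379 kJ

ΔH ≈ −1379 kJ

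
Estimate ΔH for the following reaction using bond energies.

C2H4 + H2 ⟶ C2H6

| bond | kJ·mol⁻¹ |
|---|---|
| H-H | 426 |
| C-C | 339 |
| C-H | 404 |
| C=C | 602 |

Bonds broken (reactants):
  C-H: 4 × 404 = 1616
  C=C: 1 × 602 = 602
  H-H: 1 × 426 = 426
  Σ(broken) = 2644 kJ
Bonds formed (products):
  C-C: 1 × 339 = 339
  C-H: 6 × 404 = 2424
  Σ(formed) = 2763 kJ
ΔH = Σ(broken) − Σ(formed) = 2644 − 2763 = −119 kJ

ΔH ≈ −119 kJ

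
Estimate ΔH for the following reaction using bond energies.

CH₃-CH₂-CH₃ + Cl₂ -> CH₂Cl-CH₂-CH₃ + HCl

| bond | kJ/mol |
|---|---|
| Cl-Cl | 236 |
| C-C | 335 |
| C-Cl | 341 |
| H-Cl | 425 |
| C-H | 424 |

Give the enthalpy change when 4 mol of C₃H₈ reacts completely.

ΔH = −424 kJ

Bonds broken (reactants):
  C-C: 2 × 335 = 670
  C-H: 8 × 424 = 3392
  Cl-Cl: 1 × 236 = 236
  Σ(broken) = 4298 kJ
Bonds formed (products):
  C-C: 2 × 335 = 670
  C-Cl: 1 × 341 = 341
  C-H: 7 × 424 = 2968
  H-Cl: 1 × 425 = 425
  Σ(formed) = 4404 kJ
ΔH = Σ(broken) − Σ(formed) = 4298 − 4404 = −106 kJ
For 4× the reaction as written: 4 × (−106) = −424 kJ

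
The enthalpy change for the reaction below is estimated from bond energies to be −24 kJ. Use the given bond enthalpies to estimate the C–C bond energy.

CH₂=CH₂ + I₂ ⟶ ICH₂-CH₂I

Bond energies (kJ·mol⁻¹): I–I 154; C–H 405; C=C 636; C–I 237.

D(C–C) ≈ 340 kJ/mol

Let D be the C–C bond energy.
Σ(broken) = 4×405 + 1×636 + 1×154 = 2410
Σ(formed) = 1×D + 4×405 + 2×237 = 2094 + D
ΔH = Σ(broken) − Σ(formed) = (2410) − (2094 + D) = +316 − D
Setting this equal to −24 kJ gives D = 340 kJ/mol.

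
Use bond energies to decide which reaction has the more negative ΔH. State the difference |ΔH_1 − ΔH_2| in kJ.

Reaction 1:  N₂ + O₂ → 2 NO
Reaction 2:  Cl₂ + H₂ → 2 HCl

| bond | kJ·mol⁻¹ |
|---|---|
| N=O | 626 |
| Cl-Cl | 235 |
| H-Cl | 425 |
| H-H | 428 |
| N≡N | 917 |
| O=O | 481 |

Reaction 2, by 333 kJ

Reaction 1:
  Bonds broken (reactants):
    N≡N: 1 × 917 = 917
    O=O: 1 × 481 = 481
    Σ(broken) = 1398 kJ
  Bonds formed (products):
    N=O: 2 × 626 = 1252
    Σ(formed) = 1252 kJ
  ΔH_1 = 1398 − 1252 = +146 kJ
Reaction 2:
  Bonds broken (reactants):
    Cl-Cl: 1 × 235 = 235
    H-H: 1 × 428 = 428
    Σ(broken) = 663 kJ
  Bonds formed (products):
    H-Cl: 2 × 425 = 850
    Σ(formed) = 850 kJ
  ΔH_2 = 663 − 850 = −187 kJ
ΔH_1 − ΔH_2 = +333 kJ, so reaction 2 has the more negative ΔH; |ΔH_1 − ΔH_2| = 333 kJ.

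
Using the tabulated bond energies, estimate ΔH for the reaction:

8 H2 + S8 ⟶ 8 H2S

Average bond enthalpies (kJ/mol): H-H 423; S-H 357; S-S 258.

Bonds broken (reactants):
  H-H: 8 × 423 = 3384
  S-S: 8 × 258 = 2064
  Σ(broken) = 5448 kJ
Bonds formed (products):
  S-H: 16 × 357 = 5712
  Σ(formed) = 5712 kJ
ΔH = Σ(broken) − Σ(formed) = 5448 − 5712 = −264 kJ

ΔH ≈ −264 kJ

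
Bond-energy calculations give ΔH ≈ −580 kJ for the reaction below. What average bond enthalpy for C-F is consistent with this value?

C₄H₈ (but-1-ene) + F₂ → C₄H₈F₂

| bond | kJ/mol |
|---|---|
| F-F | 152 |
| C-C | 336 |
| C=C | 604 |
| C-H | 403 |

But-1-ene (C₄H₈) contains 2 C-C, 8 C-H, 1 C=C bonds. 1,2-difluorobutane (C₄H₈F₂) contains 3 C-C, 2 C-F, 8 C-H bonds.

D(C-F) ≈ 500 kJ/mol

Let D be the C-F bond energy.
Σ(broken) = 2×336 + 8×403 + 1×604 + 1×152 = 4652
Σ(formed) = 3×336 + 2×D + 8×403 = 4232 + 2D
ΔH = Σ(broken) − Σ(formed) = (4652) − (4232 + 2D) = +420 − 2D
Setting this equal to −580 kJ gives 2D = 1000, so D = 500 kJ/mol.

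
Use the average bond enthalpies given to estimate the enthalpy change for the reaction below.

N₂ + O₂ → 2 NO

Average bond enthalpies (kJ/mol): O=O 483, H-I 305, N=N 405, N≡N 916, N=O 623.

Bonds broken (reactants):
  N≡N: 1 × 916 = 916
  O=O: 1 × 483 = 483
  Σ(broken) = 1399 kJ
Bonds formed (products):
  N=O: 2 × 623 = 1246
  Σ(formed) = 1246 kJ
ΔH = Σ(broken) − Σ(formed) = 1399 − 1246 = +153 kJ

ΔH ≈ +153 kJ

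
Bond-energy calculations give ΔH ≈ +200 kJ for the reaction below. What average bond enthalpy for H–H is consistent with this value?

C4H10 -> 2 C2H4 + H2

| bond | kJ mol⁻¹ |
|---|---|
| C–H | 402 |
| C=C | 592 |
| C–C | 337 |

Let D be the H–H bond energy.
Σ(broken) = 3×337 + 10×402 = 5031
Σ(formed) = 8×402 + 2×592 + 1×D = 4400 + D
ΔH = Σ(broken) − Σ(formed) = (5031) − (4400 + D) = +631 − D
Setting this equal to +200 kJ gives D = 431 kJ/mol.

D(H–H) ≈ 431 kJ/mol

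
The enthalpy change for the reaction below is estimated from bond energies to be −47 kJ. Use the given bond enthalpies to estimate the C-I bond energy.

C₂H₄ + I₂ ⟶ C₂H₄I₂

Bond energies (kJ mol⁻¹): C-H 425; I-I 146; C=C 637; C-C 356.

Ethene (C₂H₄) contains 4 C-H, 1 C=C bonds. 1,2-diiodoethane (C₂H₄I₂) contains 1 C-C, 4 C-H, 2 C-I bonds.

D(C-I) ≈ 237 kJ/mol

Let D be the C-I bond energy.
Σ(broken) = 4×425 + 1×637 + 1×146 = 2483
Σ(formed) = 1×356 + 4×425 + 2×D = 2056 + 2D
ΔH = Σ(broken) − Σ(formed) = (2483) − (2056 + 2D) = +427 − 2D
Setting this equal to −47 kJ gives 2D = 474, so D = 237 kJ/mol.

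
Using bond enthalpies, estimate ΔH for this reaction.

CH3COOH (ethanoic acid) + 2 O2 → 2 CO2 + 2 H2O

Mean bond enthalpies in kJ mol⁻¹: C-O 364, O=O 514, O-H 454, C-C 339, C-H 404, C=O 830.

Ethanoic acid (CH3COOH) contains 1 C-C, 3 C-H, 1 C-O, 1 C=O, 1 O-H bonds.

ΔH ≈ −909 kJ

Bonds broken (reactants):
  C-C: 1 × 339 = 339
  C-H: 3 × 404 = 1212
  C-O: 1 × 364 = 364
  C=O: 1 × 830 = 830
  O-H: 1 × 454 = 454
  O=O: 2 × 514 = 1028
  Σ(broken) = 4227 kJ
Bonds formed (products):
  C=O: 4 × 830 = 3320
  O-H: 4 × 454 = 1816
  Σ(formed) = 5136 kJ
ΔH = Σ(broken) − Σ(formed) = 4227 − 5136 = −909 kJ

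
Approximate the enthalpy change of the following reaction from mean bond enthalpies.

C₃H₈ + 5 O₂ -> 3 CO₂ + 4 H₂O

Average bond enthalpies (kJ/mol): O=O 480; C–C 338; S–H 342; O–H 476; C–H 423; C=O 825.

Bonds broken (reactants):
  C–C: 2 × 338 = 676
  C–H: 8 × 423 = 3384
  O=O: 5 × 480 = 2400
  Σ(broken) = 6460 kJ
Bonds formed (products):
  C=O: 6 × 825 = 4950
  O–H: 8 × 476 = 3808
  Σ(formed) = 8758 kJ
ΔH = Σ(broken) − Σ(formed) = 6460 − 8758 = −2298 kJ

ΔH ≈ −2298 kJ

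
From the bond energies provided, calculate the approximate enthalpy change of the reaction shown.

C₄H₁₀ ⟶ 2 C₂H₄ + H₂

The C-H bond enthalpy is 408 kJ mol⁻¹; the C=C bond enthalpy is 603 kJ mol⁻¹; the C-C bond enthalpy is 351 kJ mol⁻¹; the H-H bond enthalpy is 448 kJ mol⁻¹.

Bonds broken (reactants):
  C-C: 3 × 351 = 1053
  C-H: 10 × 408 = 4080
  Σ(broken) = 5133 kJ
Bonds formed (products):
  C-H: 8 × 408 = 3264
  C=C: 2 × 603 = 1206
  H-H: 1 × 448 = 448
  Σ(formed) = 4918 kJ
ΔH = Σ(broken) − Σ(formed) = 5133 − 4918 = +215 kJ

ΔH ≈ +215 kJ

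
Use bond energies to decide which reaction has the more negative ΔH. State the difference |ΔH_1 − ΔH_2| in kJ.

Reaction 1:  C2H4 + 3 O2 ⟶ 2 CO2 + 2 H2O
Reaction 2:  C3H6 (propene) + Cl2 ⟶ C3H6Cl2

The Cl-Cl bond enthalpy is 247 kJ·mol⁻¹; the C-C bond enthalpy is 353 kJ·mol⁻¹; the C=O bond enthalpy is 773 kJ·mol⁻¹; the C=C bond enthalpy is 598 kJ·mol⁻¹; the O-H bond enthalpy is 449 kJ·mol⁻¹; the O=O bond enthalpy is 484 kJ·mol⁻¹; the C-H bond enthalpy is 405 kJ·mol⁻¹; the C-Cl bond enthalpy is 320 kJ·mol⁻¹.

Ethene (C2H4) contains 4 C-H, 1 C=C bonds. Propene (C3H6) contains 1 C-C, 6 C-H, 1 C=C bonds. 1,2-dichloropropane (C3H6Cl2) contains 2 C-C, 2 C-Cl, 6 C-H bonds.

Reaction 1:
  Bonds broken (reactants):
    C-H: 4 × 405 = 1620
    C=C: 1 × 598 = 598
    O=O: 3 × 484 = 1452
    Σ(broken) = 3670 kJ
  Bonds formed (products):
    C=O: 4 × 773 = 3092
    O-H: 4 × 449 = 1796
    Σ(formed) = 4888 kJ
  ΔH_1 = 3670 − 4888 = −1218 kJ
Reaction 2:
  Bonds broken (reactants):
    C-C: 1 × 353 = 353
    C-H: 6 × 405 = 2430
    C=C: 1 × 598 = 598
    Cl-Cl: 1 × 247 = 247
    Σ(broken) = 3628 kJ
  Bonds formed (products):
    C-C: 2 × 353 = 706
    C-Cl: 2 × 320 = 640
    C-H: 6 × 405 = 2430
    Σ(formed) = 3776 kJ
  ΔH_2 = 3628 − 3776 = −148 kJ
ΔH_1 − ΔH_2 = −1070 kJ, so reaction 1 has the more negative ΔH; |ΔH_1 − ΔH_2| = 1070 kJ.

Reaction 1, by 1070 kJ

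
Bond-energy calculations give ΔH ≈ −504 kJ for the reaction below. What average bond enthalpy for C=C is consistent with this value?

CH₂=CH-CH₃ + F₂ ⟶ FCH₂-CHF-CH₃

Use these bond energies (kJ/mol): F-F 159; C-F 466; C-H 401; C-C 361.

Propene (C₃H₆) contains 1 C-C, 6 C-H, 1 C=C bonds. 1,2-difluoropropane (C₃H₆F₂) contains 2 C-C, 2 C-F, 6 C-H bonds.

Let D be the C=C bond energy.
Σ(broken) = 1×361 + 6×401 + 1×D + 1×159 = 2926 + D
Σ(formed) = 2×361 + 2×466 + 6×401 = 4060
ΔH = Σ(broken) − Σ(formed) = (2926 + D) − (4060) = −1134 + D
Setting this equal to −504 kJ gives D = 630 kJ/mol.

D(C=C) ≈ 630 kJ/mol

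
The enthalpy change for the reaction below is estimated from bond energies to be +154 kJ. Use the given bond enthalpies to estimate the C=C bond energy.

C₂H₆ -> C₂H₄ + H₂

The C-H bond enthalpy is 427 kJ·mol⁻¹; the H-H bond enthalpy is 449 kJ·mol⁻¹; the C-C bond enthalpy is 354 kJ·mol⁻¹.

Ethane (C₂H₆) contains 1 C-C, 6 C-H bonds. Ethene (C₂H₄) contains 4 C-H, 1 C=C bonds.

Let D be the C=C bond energy.
Σ(broken) = 1×354 + 6×427 = 2916
Σ(formed) = 4×427 + 1×D + 1×449 = 2157 + D
ΔH = Σ(broken) − Σ(formed) = (2916) − (2157 + D) = +759 − D
Setting this equal to +154 kJ gives D = 605 kJ/mol.

D(C=C) ≈ 605 kJ/mol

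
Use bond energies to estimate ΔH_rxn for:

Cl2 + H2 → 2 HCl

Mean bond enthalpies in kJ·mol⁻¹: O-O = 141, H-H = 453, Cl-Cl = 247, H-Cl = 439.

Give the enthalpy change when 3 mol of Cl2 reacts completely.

Bonds broken (reactants):
  Cl-Cl: 1 × 247 = 247
  H-H: 1 × 453 = 453
  Σ(broken) = 700 kJ
Bonds formed (products):
  H-Cl: 2 × 439 = 878
  Σ(formed) = 878 kJ
ΔH = Σ(broken) − Σ(formed) = 700 − 878 = −178 kJ
For 3× the reaction as written: 3 × (−178) = −534 kJ

ΔH = −534 kJ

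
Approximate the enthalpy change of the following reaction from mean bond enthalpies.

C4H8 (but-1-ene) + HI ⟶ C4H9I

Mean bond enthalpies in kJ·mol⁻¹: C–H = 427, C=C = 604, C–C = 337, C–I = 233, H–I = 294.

Bonds broken (reactants):
  C–C: 2 × 337 = 674
  C–H: 8 × 427 = 3416
  C=C: 1 × 604 = 604
  H–I: 1 × 294 = 294
  Σ(broken) = 4988 kJ
Bonds formed (products):
  C–C: 3 × 337 = 1011
  C–H: 9 × 427 = 3843
  C–I: 1 × 233 = 233
  Σ(formed) = 5087 kJ
ΔH = Σ(broken) − Σ(formed) = 4988 − 5087 = −99 kJ

ΔH ≈ −99 kJ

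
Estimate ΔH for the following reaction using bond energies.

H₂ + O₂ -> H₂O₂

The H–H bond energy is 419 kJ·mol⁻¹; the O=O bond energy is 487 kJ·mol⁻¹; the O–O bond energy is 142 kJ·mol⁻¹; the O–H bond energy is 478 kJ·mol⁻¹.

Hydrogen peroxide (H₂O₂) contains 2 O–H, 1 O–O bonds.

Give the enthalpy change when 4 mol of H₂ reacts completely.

ΔH = −768 kJ

Bonds broken (reactants):
  H–H: 1 × 419 = 419
  O=O: 1 × 487 = 487
  Σ(broken) = 906 kJ
Bonds formed (products):
  O–H: 2 × 478 = 956
  O–O: 1 × 142 = 142
  Σ(formed) = 1098 kJ
ΔH = Σ(broken) − Σ(formed) = 906 − 1098 = −192 kJ
For 4× the reaction as written: 4 × (−192) = −768 kJ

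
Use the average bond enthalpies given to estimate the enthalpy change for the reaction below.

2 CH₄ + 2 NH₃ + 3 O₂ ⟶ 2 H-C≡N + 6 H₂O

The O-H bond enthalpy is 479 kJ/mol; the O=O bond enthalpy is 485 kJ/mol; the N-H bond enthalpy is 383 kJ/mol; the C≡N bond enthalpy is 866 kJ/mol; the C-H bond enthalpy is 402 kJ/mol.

Bonds broken (reactants):
  C-H: 8 × 402 = 3216
  N-H: 6 × 383 = 2298
  O=O: 3 × 485 = 1455
  Σ(broken) = 6969 kJ
Bonds formed (products):
  C≡N: 2 × 866 = 1732
  C-H: 2 × 402 = 804
  O-H: 12 × 479 = 5748
  Σ(formed) = 8284 kJ
ΔH = Σ(broken) − Σ(formed) = 6969 − 8284 = −1315 kJ

ΔH ≈ −1315 kJ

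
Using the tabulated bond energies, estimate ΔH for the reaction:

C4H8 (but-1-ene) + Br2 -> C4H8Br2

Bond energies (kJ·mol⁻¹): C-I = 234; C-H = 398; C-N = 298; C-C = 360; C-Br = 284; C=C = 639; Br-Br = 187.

ΔH ≈ −102 kJ

Bonds broken (reactants):
  Br-Br: 1 × 187 = 187
  C-C: 2 × 360 = 720
  C-H: 8 × 398 = 3184
  C=C: 1 × 639 = 639
  Σ(broken) = 4730 kJ
Bonds formed (products):
  C-Br: 2 × 284 = 568
  C-C: 3 × 360 = 1080
  C-H: 8 × 398 = 3184
  Σ(formed) = 4832 kJ
ΔH = Σ(broken) − Σ(formed) = 4730 − 4832 = −102 kJ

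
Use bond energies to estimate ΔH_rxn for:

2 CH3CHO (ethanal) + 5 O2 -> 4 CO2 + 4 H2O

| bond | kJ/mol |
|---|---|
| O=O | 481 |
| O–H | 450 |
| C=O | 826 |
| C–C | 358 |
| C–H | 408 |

Bonds broken (reactants):
  C–C: 2 × 358 = 716
  C–H: 8 × 408 = 3264
  C=O: 2 × 826 = 1652
  O=O: 5 × 481 = 2405
  Σ(broken) = 8037 kJ
Bonds formed (products):
  C=O: 8 × 826 = 6608
  O–H: 8 × 450 = 3600
  Σ(formed) = 10208 kJ
ΔH = Σ(broken) − Σ(formed) = 8037 − 10208 = −2171 kJ

ΔH ≈ −2171 kJ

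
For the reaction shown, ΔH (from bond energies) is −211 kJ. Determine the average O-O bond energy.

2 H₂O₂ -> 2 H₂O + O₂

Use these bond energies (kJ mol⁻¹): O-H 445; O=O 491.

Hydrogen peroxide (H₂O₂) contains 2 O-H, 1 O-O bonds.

D(O-O) ≈ 140 kJ/mol

Let D be the O-O bond energy.
Σ(broken) = 4×445 + 2×D = 1780 + 2D
Σ(formed) = 4×445 + 1×491 = 2271
ΔH = Σ(broken) − Σ(formed) = (1780 + 2D) − (2271) = −491 + 2D
Setting this equal to −211 kJ gives 2D = 280, so D = 140 kJ/mol.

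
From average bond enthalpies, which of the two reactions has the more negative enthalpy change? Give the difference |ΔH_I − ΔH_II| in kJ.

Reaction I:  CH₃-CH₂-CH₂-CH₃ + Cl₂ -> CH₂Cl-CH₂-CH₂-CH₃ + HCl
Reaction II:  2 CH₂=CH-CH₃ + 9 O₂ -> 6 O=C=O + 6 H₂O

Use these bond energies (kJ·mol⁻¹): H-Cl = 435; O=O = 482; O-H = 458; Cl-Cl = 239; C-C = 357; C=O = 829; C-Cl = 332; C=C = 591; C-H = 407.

Reaction I:
  Bonds broken (reactants):
    C-C: 3 × 357 = 1071
    C-H: 10 × 407 = 4070
    Cl-Cl: 1 × 239 = 239
    Σ(broken) = 5380 kJ
  Bonds formed (products):
    C-C: 3 × 357 = 1071
    C-Cl: 1 × 332 = 332
    C-H: 9 × 407 = 3663
    H-Cl: 1 × 435 = 435
    Σ(formed) = 5501 kJ
  ΔH_I = 5380 − 5501 = −121 kJ
Reaction II:
  Bonds broken (reactants):
    C-C: 2 × 357 = 714
    C-H: 12 × 407 = 4884
    C=C: 2 × 591 = 1182
    O=O: 9 × 482 = 4338
    Σ(broken) = 11118 kJ
  Bonds formed (products):
    C=O: 12 × 829 = 9948
    O-H: 12 × 458 = 5496
    Σ(formed) = 15444 kJ
  ΔH_II = 11118 − 15444 = −4326 kJ
ΔH_I − ΔH_II = +4205 kJ, so reaction II has the more negative ΔH; |ΔH_I − ΔH_II| = 4205 kJ.

Reaction II, by 4205 kJ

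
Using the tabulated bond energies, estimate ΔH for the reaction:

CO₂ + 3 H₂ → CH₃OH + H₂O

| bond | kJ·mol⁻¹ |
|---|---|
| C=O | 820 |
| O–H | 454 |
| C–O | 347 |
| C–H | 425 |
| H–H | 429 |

ΔH ≈ −57 kJ

Bonds broken (reactants):
  C=O: 2 × 820 = 1640
  H–H: 3 × 429 = 1287
  Σ(broken) = 2927 kJ
Bonds formed (products):
  C–H: 3 × 425 = 1275
  C–O: 1 × 347 = 347
  O–H: 3 × 454 = 1362
  Σ(formed) = 2984 kJ
ΔH = Σ(broken) − Σ(formed) = 2927 − 2984 = −57 kJ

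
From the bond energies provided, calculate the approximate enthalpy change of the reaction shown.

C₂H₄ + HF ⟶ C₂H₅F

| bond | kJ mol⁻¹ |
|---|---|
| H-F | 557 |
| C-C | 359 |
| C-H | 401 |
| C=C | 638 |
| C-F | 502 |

ΔH ≈ −67 kJ

Bonds broken (reactants):
  C-H: 4 × 401 = 1604
  C=C: 1 × 638 = 638
  H-F: 1 × 557 = 557
  Σ(broken) = 2799 kJ
Bonds formed (products):
  C-C: 1 × 359 = 359
  C-F: 1 × 502 = 502
  C-H: 5 × 401 = 2005
  Σ(formed) = 2866 kJ
ΔH = Σ(broken) − Σ(formed) = 2799 − 2866 = −67 kJ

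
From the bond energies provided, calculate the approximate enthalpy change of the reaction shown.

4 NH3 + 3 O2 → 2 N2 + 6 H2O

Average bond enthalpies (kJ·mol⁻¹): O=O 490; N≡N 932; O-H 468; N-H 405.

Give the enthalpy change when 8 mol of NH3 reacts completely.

ΔH = −2300 kJ

Bonds broken (reactants):
  N-H: 12 × 405 = 4860
  O=O: 3 × 490 = 1470
  Σ(broken) = 6330 kJ
Bonds formed (products):
  N≡N: 2 × 932 = 1864
  O-H: 12 × 468 = 5616
  Σ(formed) = 7480 kJ
ΔH = Σ(broken) − Σ(formed) = 6330 − 7480 = −1150 kJ
For 2× the reaction as written: 2 × (−1150) = −2300 kJ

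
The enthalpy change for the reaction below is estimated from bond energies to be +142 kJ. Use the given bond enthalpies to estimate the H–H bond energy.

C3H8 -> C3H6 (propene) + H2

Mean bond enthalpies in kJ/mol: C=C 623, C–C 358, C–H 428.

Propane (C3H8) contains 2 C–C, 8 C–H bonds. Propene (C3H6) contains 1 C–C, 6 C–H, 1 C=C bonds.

D(H–H) ≈ 449 kJ/mol

Let D be the H–H bond energy.
Σ(broken) = 2×358 + 8×428 = 4140
Σ(formed) = 1×358 + 6×428 + 1×623 + 1×D = 3549 + D
ΔH = Σ(broken) − Σ(formed) = (4140) − (3549 + D) = +591 − D
Setting this equal to +142 kJ gives D = 449 kJ/mol.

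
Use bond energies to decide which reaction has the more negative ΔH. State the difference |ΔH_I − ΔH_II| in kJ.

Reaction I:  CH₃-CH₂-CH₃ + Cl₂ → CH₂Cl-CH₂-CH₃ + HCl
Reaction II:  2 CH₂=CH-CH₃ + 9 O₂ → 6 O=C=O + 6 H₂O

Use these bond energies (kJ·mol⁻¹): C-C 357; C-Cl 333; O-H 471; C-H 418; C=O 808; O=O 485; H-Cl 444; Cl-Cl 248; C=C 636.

Reaction II, by 3870 kJ

Reaction I:
  Bonds broken (reactants):
    C-C: 2 × 357 = 714
    C-H: 8 × 418 = 3344
    Cl-Cl: 1 × 248 = 248
    Σ(broken) = 4306 kJ
  Bonds formed (products):
    C-C: 2 × 357 = 714
    C-Cl: 1 × 333 = 333
    C-H: 7 × 418 = 2926
    H-Cl: 1 × 444 = 444
    Σ(formed) = 4417 kJ
  ΔH_I = 4306 − 4417 = −111 kJ
Reaction II:
  Bonds broken (reactants):
    C-C: 2 × 357 = 714
    C-H: 12 × 418 = 5016
    C=C: 2 × 636 = 1272
    O=O: 9 × 485 = 4365
    Σ(broken) = 11367 kJ
  Bonds formed (products):
    C=O: 12 × 808 = 9696
    O-H: 12 × 471 = 5652
    Σ(formed) = 15348 kJ
  ΔH_II = 11367 − 15348 = −3981 kJ
ΔH_I − ΔH_II = +3870 kJ, so reaction II has the more negative ΔH; |ΔH_I − ΔH_II| = 3870 kJ.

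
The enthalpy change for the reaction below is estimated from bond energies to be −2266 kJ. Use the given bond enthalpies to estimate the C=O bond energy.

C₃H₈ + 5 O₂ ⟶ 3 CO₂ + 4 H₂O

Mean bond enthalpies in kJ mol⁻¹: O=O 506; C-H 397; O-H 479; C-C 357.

Let D be the C=O bond energy.
Σ(broken) = 2×357 + 8×397 + 5×506 = 6420
Σ(formed) = 6×D + 8×479 = 3832 + 6D
ΔH = Σ(broken) − Σ(formed) = (6420) − (3832 + 6D) = +2588 − 6D
Setting this equal to −2266 kJ gives 6D = 4854, so D = 809 kJ/mol.

D(C=O) ≈ 809 kJ/mol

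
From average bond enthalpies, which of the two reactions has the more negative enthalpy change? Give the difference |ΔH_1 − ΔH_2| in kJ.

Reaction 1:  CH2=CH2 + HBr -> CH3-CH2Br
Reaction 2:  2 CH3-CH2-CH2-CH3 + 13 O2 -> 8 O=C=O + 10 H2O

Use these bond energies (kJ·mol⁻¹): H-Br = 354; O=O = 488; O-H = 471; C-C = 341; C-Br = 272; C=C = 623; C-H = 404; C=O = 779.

Reaction 1:
  Bonds broken (reactants):
    C-H: 4 × 404 = 1616
    C=C: 1 × 623 = 623
    H-Br: 1 × 354 = 354
    Σ(broken) = 2593 kJ
  Bonds formed (products):
    C-Br: 1 × 272 = 272
    C-C: 1 × 341 = 341
    C-H: 5 × 404 = 2020
    Σ(formed) = 2633 kJ
  ΔH_1 = 2593 − 2633 = −40 kJ
Reaction 2:
  Bonds broken (reactants):
    C-C: 6 × 341 = 2046
    C-H: 20 × 404 = 8080
    O=O: 13 × 488 = 6344
    Σ(broken) = 16470 kJ
  Bonds formed (products):
    C=O: 16 × 779 = 12464
    O-H: 20 × 471 = 9420
    Σ(formed) = 21884 kJ
  ΔH_2 = 16470 − 21884 = −5414 kJ
ΔH_1 − ΔH_2 = +5374 kJ, so reaction 2 has the more negative ΔH; |ΔH_1 − ΔH_2| = 5374 kJ.

Reaction 2, by 5374 kJ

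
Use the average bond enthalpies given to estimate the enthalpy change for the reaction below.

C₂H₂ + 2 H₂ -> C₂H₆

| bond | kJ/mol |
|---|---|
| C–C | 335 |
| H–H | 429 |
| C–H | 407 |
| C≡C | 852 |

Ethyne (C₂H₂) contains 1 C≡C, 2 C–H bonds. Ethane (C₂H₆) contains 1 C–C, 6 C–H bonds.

ΔH ≈ −253 kJ

Bonds broken (reactants):
  C≡C: 1 × 852 = 852
  C–H: 2 × 407 = 814
  H–H: 2 × 429 = 858
  Σ(broken) = 2524 kJ
Bonds formed (products):
  C–C: 1 × 335 = 335
  C–H: 6 × 407 = 2442
  Σ(formed) = 2777 kJ
ΔH = Σ(broken) − Σ(formed) = 2524 − 2777 = −253 kJ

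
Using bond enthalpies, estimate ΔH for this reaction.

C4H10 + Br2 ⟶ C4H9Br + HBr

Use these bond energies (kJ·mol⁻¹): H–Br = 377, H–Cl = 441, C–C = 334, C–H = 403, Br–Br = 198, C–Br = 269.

ΔH ≈ −45 kJ

Bonds broken (reactants):
  Br–Br: 1 × 198 = 198
  C–C: 3 × 334 = 1002
  C–H: 10 × 403 = 4030
  Σ(broken) = 5230 kJ
Bonds formed (products):
  C–Br: 1 × 269 = 269
  C–C: 3 × 334 = 1002
  C–H: 9 × 403 = 3627
  H–Br: 1 × 377 = 377
  Σ(formed) = 5275 kJ
ΔH = Σ(broken) − Σ(formed) = 5230 − 5275 = −45 kJ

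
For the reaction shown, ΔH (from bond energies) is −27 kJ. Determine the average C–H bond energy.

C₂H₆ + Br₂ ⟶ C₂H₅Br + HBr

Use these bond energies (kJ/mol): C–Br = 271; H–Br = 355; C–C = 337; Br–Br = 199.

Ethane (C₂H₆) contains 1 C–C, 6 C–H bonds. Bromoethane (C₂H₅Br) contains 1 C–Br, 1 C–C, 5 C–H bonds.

D(C–H) ≈ 400 kJ/mol

Let D be the C–H bond energy.
Σ(broken) = 1×199 + 1×337 + 6×D = 536 + 6D
Σ(formed) = 1×271 + 1×337 + 5×D + 1×355 = 963 + 5D
ΔH = Σ(broken) − Σ(formed) = (536 + 6D) − (963 + 5D) = −427 + D
Setting this equal to −27 kJ gives D = 400 kJ/mol.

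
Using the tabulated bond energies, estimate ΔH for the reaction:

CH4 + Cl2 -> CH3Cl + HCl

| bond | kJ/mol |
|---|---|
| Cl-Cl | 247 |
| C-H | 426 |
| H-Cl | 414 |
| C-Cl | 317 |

ΔH ≈ −58 kJ

Bonds broken (reactants):
  C-H: 4 × 426 = 1704
  Cl-Cl: 1 × 247 = 247
  Σ(broken) = 1951 kJ
Bonds formed (products):
  C-Cl: 1 × 317 = 317
  C-H: 3 × 426 = 1278
  H-Cl: 1 × 414 = 414
  Σ(formed) = 2009 kJ
ΔH = Σ(broken) − Σ(formed) = 1951 − 2009 = −58 kJ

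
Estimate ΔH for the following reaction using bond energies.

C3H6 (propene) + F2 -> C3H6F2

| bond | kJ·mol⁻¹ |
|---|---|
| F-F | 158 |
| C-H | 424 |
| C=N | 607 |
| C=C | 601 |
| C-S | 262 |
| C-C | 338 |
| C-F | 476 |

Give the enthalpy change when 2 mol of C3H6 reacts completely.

Bonds broken (reactants):
  C-C: 1 × 338 = 338
  C-H: 6 × 424 = 2544
  C=C: 1 × 601 = 601
  F-F: 1 × 158 = 158
  Σ(broken) = 3641 kJ
Bonds formed (products):
  C-C: 2 × 338 = 676
  C-F: 2 × 476 = 952
  C-H: 6 × 424 = 2544
  Σ(formed) = 4172 kJ
ΔH = Σ(broken) − Σ(formed) = 3641 − 4172 = −531 kJ
For 2× the reaction as written: 2 × (−531) = −1062 kJ

ΔH = −1062 kJ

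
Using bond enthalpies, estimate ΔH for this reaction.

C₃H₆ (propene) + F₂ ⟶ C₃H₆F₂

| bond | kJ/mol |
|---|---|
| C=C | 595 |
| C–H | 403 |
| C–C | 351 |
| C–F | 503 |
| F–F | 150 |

ΔH ≈ −612 kJ

Bonds broken (reactants):
  C–C: 1 × 351 = 351
  C–H: 6 × 403 = 2418
  C=C: 1 × 595 = 595
  F–F: 1 × 150 = 150
  Σ(broken) = 3514 kJ
Bonds formed (products):
  C–C: 2 × 351 = 702
  C–F: 2 × 503 = 1006
  C–H: 6 × 403 = 2418
  Σ(formed) = 4126 kJ
ΔH = Σ(broken) − Σ(formed) = 3514 − 4126 = −612 kJ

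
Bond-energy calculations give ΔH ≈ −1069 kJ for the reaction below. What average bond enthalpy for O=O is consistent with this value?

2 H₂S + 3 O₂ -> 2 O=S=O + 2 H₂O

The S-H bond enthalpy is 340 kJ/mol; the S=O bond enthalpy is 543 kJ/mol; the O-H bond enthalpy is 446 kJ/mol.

D(O=O) ≈ 509 kJ/mol

Let D be the O=O bond energy.
Σ(broken) = 3×D + 4×340 = 1360 + 3D
Σ(formed) = 4×446 + 4×543 = 3956
ΔH = Σ(broken) − Σ(formed) = (1360 + 3D) − (3956) = −2596 + 3D
Setting this equal to −1069 kJ gives 3D = 1527, so D = 509 kJ/mol.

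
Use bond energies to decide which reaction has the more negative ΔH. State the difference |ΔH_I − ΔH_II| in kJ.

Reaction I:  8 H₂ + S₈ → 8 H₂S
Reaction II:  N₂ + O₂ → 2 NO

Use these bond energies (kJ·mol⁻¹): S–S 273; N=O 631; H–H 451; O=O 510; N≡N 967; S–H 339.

Reaction I:
  Bonds broken (reactants):
    H–H: 8 × 451 = 3608
    S–S: 8 × 273 = 2184
    Σ(broken) = 5792 kJ
  Bonds formed (products):
    S–H: 16 × 339 = 5424
    Σ(formed) = 5424 kJ
  ΔH_I = 5792 − 5424 = +368 kJ
Reaction II:
  Bonds broken (reactants):
    N≡N: 1 × 967 = 967
    O=O: 1 × 510 = 510
    Σ(broken) = 1477 kJ
  Bonds formed (products):
    N=O: 2 × 631 = 1262
    Σ(formed) = 1262 kJ
  ΔH_II = 1477 − 1262 = +215 kJ
ΔH_I − ΔH_II = +153 kJ, so reaction II has the more negative ΔH; |ΔH_I − ΔH_II| = 153 kJ.

Reaction II, by 153 kJ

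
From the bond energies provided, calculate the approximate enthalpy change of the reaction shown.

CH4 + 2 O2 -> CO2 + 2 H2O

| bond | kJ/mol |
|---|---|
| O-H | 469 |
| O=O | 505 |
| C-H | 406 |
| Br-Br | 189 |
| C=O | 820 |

ΔH ≈ −882 kJ

Bonds broken (reactants):
  C-H: 4 × 406 = 1624
  O=O: 2 × 505 = 1010
  Σ(broken) = 2634 kJ
Bonds formed (products):
  C=O: 2 × 820 = 1640
  O-H: 4 × 469 = 1876
  Σ(formed) = 3516 kJ
ΔH = Σ(broken) − Σ(formed) = 2634 − 3516 = −882 kJ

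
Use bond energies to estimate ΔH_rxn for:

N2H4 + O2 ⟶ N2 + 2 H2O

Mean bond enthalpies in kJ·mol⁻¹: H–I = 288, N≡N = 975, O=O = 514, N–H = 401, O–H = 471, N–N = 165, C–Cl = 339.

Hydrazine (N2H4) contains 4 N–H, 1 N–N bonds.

Bonds broken (reactants):
  N–H: 4 × 401 = 1604
  N–N: 1 × 165 = 165
  O=O: 1 × 514 = 514
  Σ(broken) = 2283 kJ
Bonds formed (products):
  N≡N: 1 × 975 = 975
  O–H: 4 × 471 = 1884
  Σ(formed) = 2859 kJ
ΔH = Σ(broken) − Σ(formed) = 2283 − 2859 = −576 kJ

ΔH ≈ −576 kJ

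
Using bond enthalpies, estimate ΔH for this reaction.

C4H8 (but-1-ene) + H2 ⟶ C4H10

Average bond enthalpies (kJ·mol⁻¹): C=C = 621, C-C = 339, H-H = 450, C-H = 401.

ΔH ≈ −70 kJ

Bonds broken (reactants):
  C-C: 2 × 339 = 678
  C-H: 8 × 401 = 3208
  C=C: 1 × 621 = 621
  H-H: 1 × 450 = 450
  Σ(broken) = 4957 kJ
Bonds formed (products):
  C-C: 3 × 339 = 1017
  C-H: 10 × 401 = 4010
  Σ(formed) = 5027 kJ
ΔH = Σ(broken) − Σ(formed) = 4957 − 5027 = −70 kJ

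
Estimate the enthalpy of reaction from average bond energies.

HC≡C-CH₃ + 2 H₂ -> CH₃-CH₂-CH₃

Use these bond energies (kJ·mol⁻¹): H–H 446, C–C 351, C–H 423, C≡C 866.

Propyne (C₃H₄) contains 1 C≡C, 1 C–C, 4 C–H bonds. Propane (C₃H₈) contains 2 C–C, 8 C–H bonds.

ΔH ≈ −285 kJ

Bonds broken (reactants):
  C≡C: 1 × 866 = 866
  C–C: 1 × 351 = 351
  C–H: 4 × 423 = 1692
  H–H: 2 × 446 = 892
  Σ(broken) = 3801 kJ
Bonds formed (products):
  C–C: 2 × 351 = 702
  C–H: 8 × 423 = 3384
  Σ(formed) = 4086 kJ
ΔH = Σ(broken) − Σ(formed) = 3801 − 4086 = −285 kJ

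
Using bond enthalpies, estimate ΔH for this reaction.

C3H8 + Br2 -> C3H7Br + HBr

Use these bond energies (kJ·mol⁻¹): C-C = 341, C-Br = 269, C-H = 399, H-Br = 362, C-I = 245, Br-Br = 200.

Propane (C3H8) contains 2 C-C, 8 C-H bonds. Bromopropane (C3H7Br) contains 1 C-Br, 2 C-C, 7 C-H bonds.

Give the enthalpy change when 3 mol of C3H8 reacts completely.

Bonds broken (reactants):
  Br-Br: 1 × 200 = 200
  C-C: 2 × 341 = 682
  C-H: 8 × 399 = 3192
  Σ(broken) = 4074 kJ
Bonds formed (products):
  C-Br: 1 × 269 = 269
  C-C: 2 × 341 = 682
  C-H: 7 × 399 = 2793
  H-Br: 1 × 362 = 362
  Σ(formed) = 4106 kJ
ΔH = Σ(broken) − Σ(formed) = 4074 − 4106 = −32 kJ
For 3× the reaction as written: 3 × (−32) = −96 kJ

ΔH = −96 kJ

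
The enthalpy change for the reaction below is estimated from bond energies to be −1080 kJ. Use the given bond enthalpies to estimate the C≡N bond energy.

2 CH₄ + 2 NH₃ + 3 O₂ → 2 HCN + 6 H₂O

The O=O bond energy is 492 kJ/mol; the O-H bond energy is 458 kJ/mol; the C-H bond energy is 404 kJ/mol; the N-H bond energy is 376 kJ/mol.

Let D be the C≡N bond energy.
Σ(broken) = 8×404 + 6×376 + 3×492 = 6964
Σ(formed) = 2×D + 2×404 + 12×458 = 6304 + 2D
ΔH = Σ(broken) − Σ(formed) = (6964) − (6304 + 2D) = +660 − 2D
Setting this equal to −1080 kJ gives 2D = 1740, so D = 870 kJ/mol.

D(C≡N) ≈ 870 kJ/mol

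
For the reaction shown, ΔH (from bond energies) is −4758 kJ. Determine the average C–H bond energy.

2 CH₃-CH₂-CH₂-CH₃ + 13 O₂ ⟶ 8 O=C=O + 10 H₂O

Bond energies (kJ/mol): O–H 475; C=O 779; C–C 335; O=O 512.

Let D be the C–H bond energy.
Σ(broken) = 6×335 + 20×D + 13×512 = 8666 + 20D
Σ(formed) = 16×779 + 20×475 = 21964
ΔH = Σ(broken) − Σ(formed) = (8666 + 20D) − (21964) = −13298 + 20D
Setting this equal to −4758 kJ gives 20D = 8540, so D = 427 kJ/mol.

D(C–H) ≈ 427 kJ/mol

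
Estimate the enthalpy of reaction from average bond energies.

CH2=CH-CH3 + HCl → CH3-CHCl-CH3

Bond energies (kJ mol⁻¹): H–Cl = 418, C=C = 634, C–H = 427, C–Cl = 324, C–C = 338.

ΔH ≈ −37 kJ

Bonds broken (reactants):
  C–C: 1 × 338 = 338
  C–H: 6 × 427 = 2562
  C=C: 1 × 634 = 634
  H–Cl: 1 × 418 = 418
  Σ(broken) = 3952 kJ
Bonds formed (products):
  C–C: 2 × 338 = 676
  C–Cl: 1 × 324 = 324
  C–H: 7 × 427 = 2989
  Σ(formed) = 3989 kJ
ΔH = Σ(broken) − Σ(formed) = 3952 − 3989 = −37 kJ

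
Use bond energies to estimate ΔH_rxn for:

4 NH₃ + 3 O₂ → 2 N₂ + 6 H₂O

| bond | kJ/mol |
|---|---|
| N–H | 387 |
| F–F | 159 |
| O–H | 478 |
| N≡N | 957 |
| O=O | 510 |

Bonds broken (reactants):
  N–H: 12 × 387 = 4644
  O=O: 3 × 510 = 1530
  Σ(broken) = 6174 kJ
Bonds formed (products):
  N≡N: 2 × 957 = 1914
  O–H: 12 × 478 = 5736
  Σ(formed) = 7650 kJ
ΔH = Σ(broken) − Σ(formed) = 6174 − 7650 = −1476 kJ

ΔH ≈ −1476 kJ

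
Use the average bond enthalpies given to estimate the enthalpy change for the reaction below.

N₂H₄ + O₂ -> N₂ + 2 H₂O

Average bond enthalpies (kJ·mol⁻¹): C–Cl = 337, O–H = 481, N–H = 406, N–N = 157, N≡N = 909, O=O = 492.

ΔH ≈ −560 kJ

Bonds broken (reactants):
  N–H: 4 × 406 = 1624
  N–N: 1 × 157 = 157
  O=O: 1 × 492 = 492
  Σ(broken) = 2273 kJ
Bonds formed (products):
  N≡N: 1 × 909 = 909
  O–H: 4 × 481 = 1924
  Σ(formed) = 2833 kJ
ΔH = Σ(broken) − Σ(formed) = 2273 − 2833 = −560 kJ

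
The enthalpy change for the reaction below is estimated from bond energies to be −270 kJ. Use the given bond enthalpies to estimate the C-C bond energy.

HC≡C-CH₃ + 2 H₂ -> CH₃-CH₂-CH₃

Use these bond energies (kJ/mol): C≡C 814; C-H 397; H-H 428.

Let D be the C-C bond energy.
Σ(broken) = 1×814 + 1×D + 4×397 + 2×428 = 3258 + D
Σ(formed) = 2×D + 8×397 = 3176 + 2D
ΔH = Σ(broken) − Σ(formed) = (3258 + D) − (3176 + 2D) = +82 − D
Setting this equal to −270 kJ gives D = 352 kJ/mol.

D(C-C) ≈ 352 kJ/mol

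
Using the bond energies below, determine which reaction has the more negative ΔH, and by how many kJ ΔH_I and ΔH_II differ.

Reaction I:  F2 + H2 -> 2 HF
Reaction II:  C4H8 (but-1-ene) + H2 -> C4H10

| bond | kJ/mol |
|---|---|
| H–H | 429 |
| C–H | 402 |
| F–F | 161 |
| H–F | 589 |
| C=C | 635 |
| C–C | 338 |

Reaction I, by 510 kJ

Reaction I:
  Bonds broken (reactants):
    F–F: 1 × 161 = 161
    H–H: 1 × 429 = 429
    Σ(broken) = 590 kJ
  Bonds formed (products):
    H–F: 2 × 589 = 1178
    Σ(formed) = 1178 kJ
  ΔH_I = 590 − 1178 = −588 kJ
Reaction II:
  Bonds broken (reactants):
    C–C: 2 × 338 = 676
    C–H: 8 × 402 = 3216
    C=C: 1 × 635 = 635
    H–H: 1 × 429 = 429
    Σ(broken) = 4956 kJ
  Bonds formed (products):
    C–C: 3 × 338 = 1014
    C–H: 10 × 402 = 4020
    Σ(formed) = 5034 kJ
  ΔH_II = 4956 − 5034 = −78 kJ
ΔH_I − ΔH_II = −510 kJ, so reaction I has the more negative ΔH; |ΔH_I − ΔH_II| = 510 kJ.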